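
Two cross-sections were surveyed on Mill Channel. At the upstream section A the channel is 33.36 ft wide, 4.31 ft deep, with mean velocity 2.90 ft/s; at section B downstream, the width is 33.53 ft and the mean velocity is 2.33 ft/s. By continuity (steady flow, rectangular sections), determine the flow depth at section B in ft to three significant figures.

Q = A₁V₁ = (33.36×4.31) × 2.90 = 417.0 ft³/s
d₂ = Q/(b₂ V₂) = 417.0/(33.53×2.33) = 5.337 ft

5.34 ft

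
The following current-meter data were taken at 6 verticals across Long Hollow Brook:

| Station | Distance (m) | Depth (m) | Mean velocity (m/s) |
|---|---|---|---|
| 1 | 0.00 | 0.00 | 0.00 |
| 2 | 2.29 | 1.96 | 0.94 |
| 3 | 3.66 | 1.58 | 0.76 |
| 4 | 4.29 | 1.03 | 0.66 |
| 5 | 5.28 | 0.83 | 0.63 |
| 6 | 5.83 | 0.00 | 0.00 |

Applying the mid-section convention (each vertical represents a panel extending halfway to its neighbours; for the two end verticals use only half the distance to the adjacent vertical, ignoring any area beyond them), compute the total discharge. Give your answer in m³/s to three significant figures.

w_2 = (3.66 − 0.00)/2 = 1.83 m; q_2 = 0.94 × 1.96 × 1.83 = 3.372 m³/s
w_3 = (4.29 − 2.29)/2 = 1 m; q_3 = 0.76 × 1.58 × 1 = 1.201 m³/s
w_4 = (5.28 − 3.66)/2 = 0.81 m; q_4 = 0.66 × 1.03 × 0.81 = 0.5506 m³/s
w_5 = (5.83 − 4.29)/2 = 0.77 m; q_5 = 0.63 × 0.83 × 0.77 = 0.4026 m³/s
Stations 1, 6 contribute zero (depth or velocity is 0).
Q = Σ qᵢ = 5.526 m³/s

5.53 m³/s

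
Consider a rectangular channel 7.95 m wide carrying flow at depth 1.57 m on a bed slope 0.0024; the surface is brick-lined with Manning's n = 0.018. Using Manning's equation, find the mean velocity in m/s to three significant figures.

A = b·y = 7.95 × 1.57 = 12.48 m²
P = b + 2y = 7.95 + 2×1.57 = 11.09 m
R = A/P = 12.48/11.09 = 1.125 m
Q = (1/n)·A·R^(2/3)·S^(1/2) = (1/0.018) × 12.48 × 1.125^(2/3) × 0.0024^(1/2) = 36.76 m³/s
V = Q/A = 36.76/12.48 = 2.945 m/s

2.94 m/s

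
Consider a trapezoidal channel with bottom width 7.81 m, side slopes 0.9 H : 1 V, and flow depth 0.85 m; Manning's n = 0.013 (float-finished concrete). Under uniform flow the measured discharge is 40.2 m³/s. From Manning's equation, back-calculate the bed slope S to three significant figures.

A = (b + z·y)·y = (7.81 + 0.9×0.85)×0.85 = 7.289 m²
P = b + 2y√(1+z²) = 7.81 + 2×0.85×√(1+0.9²) = 10.10 m
R = A/P = 7.289/10.10 = 0.7219 m
S = (Q·n / (1·A·R^(2/3)))² = (40.2×0.013 / (1×7.289×0.8047))² = 0.007939

0.00794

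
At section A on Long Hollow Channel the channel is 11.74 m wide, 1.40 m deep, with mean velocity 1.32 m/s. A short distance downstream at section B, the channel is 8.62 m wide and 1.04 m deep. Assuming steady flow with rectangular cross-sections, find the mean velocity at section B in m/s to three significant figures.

2.42 m/s

Q = A₁V₁ = (11.74×1.40) × 1.32 = 21.70 m³/s
A₂ = 8.62 × 1.04 = 8.965 m²
V₂ = Q/A₂ = 21.70/8.965 = 2.420 m/s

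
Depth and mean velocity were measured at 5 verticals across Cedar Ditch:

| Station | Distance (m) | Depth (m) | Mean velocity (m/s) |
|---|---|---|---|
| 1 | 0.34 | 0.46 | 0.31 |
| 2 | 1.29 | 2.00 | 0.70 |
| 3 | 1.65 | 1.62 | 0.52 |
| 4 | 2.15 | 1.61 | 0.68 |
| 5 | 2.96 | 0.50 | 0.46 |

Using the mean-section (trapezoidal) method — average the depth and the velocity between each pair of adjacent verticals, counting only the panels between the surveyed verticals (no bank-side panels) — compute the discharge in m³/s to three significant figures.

1.96 m³/s

Panel 1-2: Δb = 0.95 m, d̄ = (0.46+2.00)/2 = 1.23, v̄ = (0.31+0.70)/2 = 0.505 → q = 0.95×1.23×0.505 = 0.5901 m³/s
Panel 2-3: Δb = 0.36 m, d̄ = (2.00+1.62)/2 = 1.81, v̄ = (0.70+0.52)/2 = 0.61 → q = 0.36×1.81×0.61 = 0.3975 m³/s
Panel 3-4: Δb = 0.5 m, d̄ = (1.62+1.61)/2 = 1.615, v̄ = (0.52+0.68)/2 = 0.6 → q = 0.5×1.615×0.6 = 0.4845 m³/s
Panel 4-5: Δb = 0.81 m, d̄ = (1.61+0.50)/2 = 1.055, v̄ = (0.68+0.46)/2 = 0.57 → q = 0.81×1.055×0.57 = 0.4871 m³/s
Q = Σ q = 1.959 m³/s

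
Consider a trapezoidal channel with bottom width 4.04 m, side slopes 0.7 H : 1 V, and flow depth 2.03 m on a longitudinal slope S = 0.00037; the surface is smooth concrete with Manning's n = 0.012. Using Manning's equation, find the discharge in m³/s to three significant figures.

A = (b + z·y)·y = (4.04 + 0.7×2.03)×2.03 = 11.09 m²
P = b + 2y√(1+z²) = 4.04 + 2×2.03×√(1+0.7²) = 8.996 m
R = A/P = 11.09/8.996 = 1.232 m
Q = (1/n)·A·R^(2/3)·S^(1/2) = (1/0.012) × 11.09 × 1.232^(2/3) × 0.00037^(1/2) = 20.43 m³/s

20.4 m³/s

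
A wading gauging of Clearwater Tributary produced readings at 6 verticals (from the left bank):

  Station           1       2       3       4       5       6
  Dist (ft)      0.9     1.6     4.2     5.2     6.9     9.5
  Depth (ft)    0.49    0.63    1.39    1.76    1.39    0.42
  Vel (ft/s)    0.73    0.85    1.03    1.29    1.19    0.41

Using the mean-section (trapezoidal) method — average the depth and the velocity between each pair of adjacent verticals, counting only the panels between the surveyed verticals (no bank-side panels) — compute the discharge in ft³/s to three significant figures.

Panel 1-2: Δb = 0.7 ft, d̄ = (0.49+0.63)/2 = 0.56, v̄ = (0.73+0.85)/2 = 0.79 → q = 0.7×0.56×0.79 = 0.3097 ft³/s
Panel 2-3: Δb = 2.6 ft, d̄ = (0.63+1.39)/2 = 1.01, v̄ = (0.85+1.03)/2 = 0.94 → q = 2.6×1.01×0.94 = 2.468 ft³/s
Panel 3-4: Δb = 1 ft, d̄ = (1.39+1.76)/2 = 1.575, v̄ = (1.03+1.29)/2 = 1.16 → q = 1×1.575×1.16 = 1.827 ft³/s
Panel 4-5: Δb = 1.7 ft, d̄ = (1.76+1.39)/2 = 1.575, v̄ = (1.29+1.19)/2 = 1.24 → q = 1.7×1.575×1.24 = 3.320 ft³/s
Panel 5-6: Δb = 2.6 ft, d̄ = (1.39+0.42)/2 = 0.905, v̄ = (1.19+0.41)/2 = 0.8 → q = 2.6×0.905×0.8 = 1.882 ft³/s
Q = Σ q = 9.808 ft³/s

9.81 ft³/s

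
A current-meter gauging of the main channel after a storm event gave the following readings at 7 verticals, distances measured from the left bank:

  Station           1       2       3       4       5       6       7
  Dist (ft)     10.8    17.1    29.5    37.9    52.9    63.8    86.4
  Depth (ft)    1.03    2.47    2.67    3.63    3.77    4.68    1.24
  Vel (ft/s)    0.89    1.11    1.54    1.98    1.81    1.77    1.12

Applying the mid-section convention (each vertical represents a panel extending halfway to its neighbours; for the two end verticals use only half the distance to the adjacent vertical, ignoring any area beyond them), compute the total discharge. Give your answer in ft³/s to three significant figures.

398 ft³/s

w_1 = (17.1 − 10.8)/2 = 3.15 ft; q_1 = 0.89 × 1.03 × 3.15 = 2.888 ft³/s
w_2 = (29.5 − 10.8)/2 = 9.35 ft; q_2 = 1.11 × 2.47 × 9.35 = 25.63 ft³/s
w_3 = (37.9 − 17.1)/2 = 10.4 ft; q_3 = 1.54 × 2.67 × 10.4 = 42.76 ft³/s
w_4 = (52.9 − 29.5)/2 = 11.7 ft; q_4 = 1.98 × 3.63 × 11.7 = 84.09 ft³/s
w_5 = (63.8 − 37.9)/2 = 12.95 ft; q_5 = 1.81 × 3.77 × 12.95 = 88.37 ft³/s
w_6 = (86.4 − 52.9)/2 = 16.75 ft; q_6 = 1.77 × 4.68 × 16.75 = 138.8 ft³/s
w_7 = (86.4 − 63.8)/2 = 11.3 ft; q_7 = 1.12 × 1.24 × 11.3 = 15.69 ft³/s
Q = Σ qᵢ = 398.2 ft³/s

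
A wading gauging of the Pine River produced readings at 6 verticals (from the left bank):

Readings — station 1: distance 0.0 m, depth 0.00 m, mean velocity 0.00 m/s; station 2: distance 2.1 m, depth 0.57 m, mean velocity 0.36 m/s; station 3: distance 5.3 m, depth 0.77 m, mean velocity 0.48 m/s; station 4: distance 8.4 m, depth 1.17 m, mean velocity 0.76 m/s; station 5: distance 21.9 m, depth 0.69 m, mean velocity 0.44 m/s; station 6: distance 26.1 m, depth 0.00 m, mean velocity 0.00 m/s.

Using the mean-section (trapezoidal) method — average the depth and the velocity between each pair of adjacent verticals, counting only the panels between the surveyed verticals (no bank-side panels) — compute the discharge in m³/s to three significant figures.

10.7 m³/s

Panel 1-2: Δb = 2.1 m, d̄ = (0.00+0.57)/2 = 0.285, v̄ = (0.00+0.36)/2 = 0.18 → q = 2.1×0.285×0.18 = 0.1077 m³/s
Panel 2-3: Δb = 3.2 m, d̄ = (0.57+0.77)/2 = 0.67, v̄ = (0.36+0.48)/2 = 0.42 → q = 3.2×0.67×0.42 = 0.9005 m³/s
Panel 3-4: Δb = 3.1 m, d̄ = (0.77+1.17)/2 = 0.97, v̄ = (0.48+0.76)/2 = 0.62 → q = 3.1×0.97×0.62 = 1.864 m³/s
Panel 4-5: Δb = 13.5 m, d̄ = (1.17+0.69)/2 = 0.93, v̄ = (0.76+0.44)/2 = 0.6 → q = 13.5×0.93×0.6 = 7.533 m³/s
Panel 5-6: Δb = 4.2 m, d̄ = (0.69+0.00)/2 = 0.345, v̄ = (0.44+0.00)/2 = 0.22 → q = 4.2×0.345×0.22 = 0.3188 m³/s
Q = Σ q = 10.72 m³/s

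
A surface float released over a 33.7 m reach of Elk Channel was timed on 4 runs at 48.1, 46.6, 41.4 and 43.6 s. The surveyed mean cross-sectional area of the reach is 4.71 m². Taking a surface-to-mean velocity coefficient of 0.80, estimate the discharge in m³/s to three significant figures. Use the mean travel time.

2.83 m³/s

t̄ = (48.1 + 46.6 + 41.4 + 43.6) / 4 = 44.925 s
v_surface = L / t̄ = 33.7 / 44.925 = 0.7501 m/s
v_mean = 0.80 × 0.7501 = 0.6001 m/s
Q = A × v_mean = 4.71 × 0.6001 = 2.827 m³/s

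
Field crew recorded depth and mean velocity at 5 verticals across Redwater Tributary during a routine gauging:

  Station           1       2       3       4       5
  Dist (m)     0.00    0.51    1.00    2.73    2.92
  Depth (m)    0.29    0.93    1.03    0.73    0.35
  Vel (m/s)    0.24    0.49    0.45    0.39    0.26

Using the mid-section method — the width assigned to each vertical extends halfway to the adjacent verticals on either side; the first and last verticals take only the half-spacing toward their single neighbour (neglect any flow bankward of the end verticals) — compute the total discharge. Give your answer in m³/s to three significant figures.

w_1 = (0.51 − 0.00)/2 = 0.255 m; q_1 = 0.24 × 0.29 × 0.255 = 0.01775 m³/s
w_2 = (1.00 − 0.00)/2 = 0.5 m; q_2 = 0.49 × 0.93 × 0.5 = 0.2279 m³/s
w_3 = (2.73 − 0.51)/2 = 1.11 m; q_3 = 0.45 × 1.03 × 1.11 = 0.5145 m³/s
w_4 = (2.92 − 1.00)/2 = 0.96 m; q_4 = 0.39 × 0.73 × 0.96 = 0.2733 m³/s
w_5 = (2.92 − 2.73)/2 = 0.095 m; q_5 = 0.26 × 0.35 × 0.095 = 0.008645 m³/s
Q = Σ qᵢ = 1.042 m³/s

1.04 m³/s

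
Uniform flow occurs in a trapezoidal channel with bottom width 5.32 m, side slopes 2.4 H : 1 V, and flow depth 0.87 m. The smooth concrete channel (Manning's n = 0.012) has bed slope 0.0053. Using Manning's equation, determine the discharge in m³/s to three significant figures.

29.5 m³/s

A = (b + z·y)·y = (5.32 + 2.4×0.87)×0.87 = 6.445 m²
P = b + 2y√(1+z²) = 5.32 + 2×0.87×√(1+2.4²) = 9.844 m
R = A/P = 6.445/9.844 = 0.6547 m
Q = (1/n)·A·R^(2/3)·S^(1/2) = (1/0.012) × 6.445 × 0.6547^(2/3) × 0.0053^(1/2) = 29.48 m³/s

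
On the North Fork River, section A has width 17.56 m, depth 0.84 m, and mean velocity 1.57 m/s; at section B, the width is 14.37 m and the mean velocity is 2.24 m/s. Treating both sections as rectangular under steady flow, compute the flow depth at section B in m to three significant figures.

Q = A₁V₁ = (17.56×0.84) × 1.57 = 23.16 m³/s
d₂ = Q/(b₂ V₂) = 23.16/(14.37×2.24) = 0.7194 m

0.719 m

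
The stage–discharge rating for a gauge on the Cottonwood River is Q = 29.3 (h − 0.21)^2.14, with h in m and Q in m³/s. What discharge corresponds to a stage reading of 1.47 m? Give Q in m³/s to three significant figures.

48.0 m³/s

Q = 29.3 × (1.47 − 0.21)^2.14 = 29.3 × 1.26^2.14 = 48.05 m³/s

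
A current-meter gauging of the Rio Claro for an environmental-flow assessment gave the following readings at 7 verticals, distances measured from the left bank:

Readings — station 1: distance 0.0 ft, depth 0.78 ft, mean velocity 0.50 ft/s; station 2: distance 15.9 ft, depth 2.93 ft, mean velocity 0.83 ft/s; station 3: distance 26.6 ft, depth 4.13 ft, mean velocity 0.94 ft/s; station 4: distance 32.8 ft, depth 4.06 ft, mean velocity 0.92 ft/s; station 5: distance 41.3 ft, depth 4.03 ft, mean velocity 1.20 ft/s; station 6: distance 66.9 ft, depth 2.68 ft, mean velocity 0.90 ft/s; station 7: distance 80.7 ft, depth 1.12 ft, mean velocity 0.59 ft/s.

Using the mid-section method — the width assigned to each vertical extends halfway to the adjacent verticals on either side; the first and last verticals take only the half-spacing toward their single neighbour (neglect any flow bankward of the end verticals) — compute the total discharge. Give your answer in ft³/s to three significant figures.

w_1 = (15.9 − 0.0)/2 = 7.95 ft; q_1 = 0.50 × 0.78 × 7.95 = 3.101 ft³/s
w_2 = (26.6 − 0.0)/2 = 13.3 ft; q_2 = 0.83 × 2.93 × 13.3 = 32.34 ft³/s
w_3 = (32.8 − 15.9)/2 = 8.45 ft; q_3 = 0.94 × 4.13 × 8.45 = 32.80 ft³/s
w_4 = (41.3 − 26.6)/2 = 7.35 ft; q_4 = 0.92 × 4.06 × 7.35 = 27.45 ft³/s
w_5 = (66.9 − 32.8)/2 = 17.05 ft; q_5 = 1.20 × 4.03 × 17.05 = 82.45 ft³/s
w_6 = (80.7 − 41.3)/2 = 19.7 ft; q_6 = 0.90 × 2.68 × 19.7 = 47.52 ft³/s
w_7 = (80.7 − 66.9)/2 = 6.9 ft; q_7 = 0.59 × 1.12 × 6.9 = 4.560 ft³/s
Q = Σ qᵢ = 230.2 ft³/s

230 ft³/s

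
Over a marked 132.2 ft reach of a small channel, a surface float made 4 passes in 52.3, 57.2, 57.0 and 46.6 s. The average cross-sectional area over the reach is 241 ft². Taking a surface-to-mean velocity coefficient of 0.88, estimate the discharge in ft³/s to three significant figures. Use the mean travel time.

t̄ = (52.3 + 57.2 + 57.0 + 46.6) / 4 = 53.275 s
v_surface = L / t̄ = 132.2 / 53.275 = 2.481 ft/s
v_mean = 0.88 × 2.481 = 2.184 ft/s
Q = A × v_mean = 241 × 2.184 = 526.3 ft³/s

526 ft³/s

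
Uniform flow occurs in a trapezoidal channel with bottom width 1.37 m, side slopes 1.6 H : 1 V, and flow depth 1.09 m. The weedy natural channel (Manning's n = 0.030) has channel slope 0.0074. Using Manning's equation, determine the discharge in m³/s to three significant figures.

A = (b + z·y)·y = (1.37 + 1.6×1.09)×1.09 = 3.394 m²
P = b + 2y√(1+z²) = 1.37 + 2×1.09×√(1+1.6²) = 5.483 m
R = A/P = 3.394/5.483 = 0.6190 m
Q = (1/n)·A·R^(2/3)·S^(1/2) = (1/0.030) × 3.394 × 0.6190^(2/3) × 0.0074^(1/2) = 7.069 m³/s

7.07 m³/s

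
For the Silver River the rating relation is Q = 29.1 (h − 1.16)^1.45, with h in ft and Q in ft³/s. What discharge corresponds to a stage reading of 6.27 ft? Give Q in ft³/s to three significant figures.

Q = 29.1 × (6.27 − 1.16)^1.45 = 29.1 × 5.11^1.45 = 309.8 ft³/s

310 ft³/s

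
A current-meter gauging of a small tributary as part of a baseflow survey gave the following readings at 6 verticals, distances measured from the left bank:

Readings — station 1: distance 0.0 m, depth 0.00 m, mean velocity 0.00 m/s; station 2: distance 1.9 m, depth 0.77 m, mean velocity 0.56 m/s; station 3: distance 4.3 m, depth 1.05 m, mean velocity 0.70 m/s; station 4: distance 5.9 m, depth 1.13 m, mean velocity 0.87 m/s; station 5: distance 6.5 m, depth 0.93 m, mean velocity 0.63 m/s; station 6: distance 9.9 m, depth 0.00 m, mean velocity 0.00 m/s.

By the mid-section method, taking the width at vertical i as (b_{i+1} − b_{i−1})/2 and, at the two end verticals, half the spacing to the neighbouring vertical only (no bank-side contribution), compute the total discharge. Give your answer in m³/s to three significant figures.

4.65 m³/s

w_2 = (4.3 − 0.0)/2 = 2.15 m; q_2 = 0.56 × 0.77 × 2.15 = 0.9271 m³/s
w_3 = (5.9 − 1.9)/2 = 2 m; q_3 = 0.70 × 1.05 × 2 = 1.470 m³/s
w_4 = (6.5 − 4.3)/2 = 1.1 m; q_4 = 0.87 × 1.13 × 1.1 = 1.081 m³/s
w_5 = (9.9 − 5.9)/2 = 2 m; q_5 = 0.63 × 0.93 × 2 = 1.172 m³/s
Stations 1, 6 contribute zero (depth or velocity is 0).
Q = Σ qᵢ = 4.650 m³/s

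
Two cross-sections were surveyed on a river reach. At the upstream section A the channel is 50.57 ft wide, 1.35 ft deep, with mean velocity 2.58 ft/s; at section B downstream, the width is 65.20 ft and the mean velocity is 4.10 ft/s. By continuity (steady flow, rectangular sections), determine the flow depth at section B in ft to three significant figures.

Q = A₁V₁ = (50.57×1.35) × 2.58 = 176.1 ft³/s
d₂ = Q/(b₂ V₂) = 176.1/(65.20×4.10) = 0.6589 ft

0.659 ft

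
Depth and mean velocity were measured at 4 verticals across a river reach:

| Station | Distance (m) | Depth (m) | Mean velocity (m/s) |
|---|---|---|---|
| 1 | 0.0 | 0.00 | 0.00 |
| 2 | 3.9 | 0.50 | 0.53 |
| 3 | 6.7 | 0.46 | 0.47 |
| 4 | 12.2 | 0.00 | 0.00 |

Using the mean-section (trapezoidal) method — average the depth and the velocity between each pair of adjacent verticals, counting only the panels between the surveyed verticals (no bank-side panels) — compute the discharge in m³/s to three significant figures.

1.23 m³/s

Panel 1-2: Δb = 3.9 m, d̄ = (0.00+0.50)/2 = 0.25, v̄ = (0.00+0.53)/2 = 0.265 → q = 3.9×0.25×0.265 = 0.2584 m³/s
Panel 2-3: Δb = 2.8 m, d̄ = (0.50+0.46)/2 = 0.48, v̄ = (0.53+0.47)/2 = 0.5 → q = 2.8×0.48×0.5 = 0.6720 m³/s
Panel 3-4: Δb = 5.5 m, d̄ = (0.46+0.00)/2 = 0.23, v̄ = (0.47+0.00)/2 = 0.235 → q = 5.5×0.23×0.235 = 0.2973 m³/s
Q = Σ q = 1.228 m³/s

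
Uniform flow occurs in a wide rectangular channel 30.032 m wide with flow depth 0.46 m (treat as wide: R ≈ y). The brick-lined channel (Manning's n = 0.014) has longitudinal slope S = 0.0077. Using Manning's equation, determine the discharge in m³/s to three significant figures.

A = b·y = 30.032 × 0.46 = 13.81 m²
Wide channel: R ≈ y = 0.46 m
Q = (1/n)·A·R^(2/3)·S^(1/2) = (1/0.014) × 13.81 × 0.4600^(2/3) × 0.0077^(1/2) = 51.60 m³/s

51.6 m³/s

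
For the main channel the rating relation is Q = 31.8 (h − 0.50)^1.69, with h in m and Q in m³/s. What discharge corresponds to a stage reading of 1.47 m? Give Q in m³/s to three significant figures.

30.2 m³/s

Q = 31.8 × (1.47 − 0.50)^1.69 = 31.8 × 0.97^1.69 = 30.20 m³/s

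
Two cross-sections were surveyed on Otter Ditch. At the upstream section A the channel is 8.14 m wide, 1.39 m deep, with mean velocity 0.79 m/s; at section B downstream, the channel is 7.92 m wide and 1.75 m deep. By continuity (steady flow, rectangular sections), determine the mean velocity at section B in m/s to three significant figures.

0.645 m/s

Q = A₁V₁ = (8.14×1.39) × 0.79 = 8.939 m³/s
A₂ = 7.92 × 1.75 = 13.86 m²
V₂ = Q/A₂ = 8.939/13.86 = 0.6449 m/s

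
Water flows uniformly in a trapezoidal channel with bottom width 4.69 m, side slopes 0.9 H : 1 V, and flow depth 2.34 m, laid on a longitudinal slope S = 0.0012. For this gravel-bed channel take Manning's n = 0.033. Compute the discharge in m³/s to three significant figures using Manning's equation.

21.4 m³/s

A = (b + z·y)·y = (4.69 + 0.9×2.34)×2.34 = 15.90 m²
P = b + 2y√(1+z²) = 4.69 + 2×2.34×√(1+0.9²) = 10.99 m
R = A/P = 15.90/10.99 = 1.447 m
Q = (1/n)·A·R^(2/3)·S^(1/2) = (1/0.033) × 15.90 × 1.447^(2/3) × 0.0012^(1/2) = 21.36 m³/s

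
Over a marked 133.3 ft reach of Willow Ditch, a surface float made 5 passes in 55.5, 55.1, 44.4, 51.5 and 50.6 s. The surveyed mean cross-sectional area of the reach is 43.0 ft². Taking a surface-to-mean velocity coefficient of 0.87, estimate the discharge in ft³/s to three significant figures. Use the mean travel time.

t̄ = (55.5 + 55.1 + 44.4 + 51.5 + 50.6) / 5 = 51.42 s
v_surface = L / t̄ = 133.3 / 51.42 = 2.592 ft/s
v_mean = 0.87 × 2.592 = 2.255 ft/s
Q = A × v_mean = 43.0 × 2.255 = 96.98 ft³/s

97.0 ft³/s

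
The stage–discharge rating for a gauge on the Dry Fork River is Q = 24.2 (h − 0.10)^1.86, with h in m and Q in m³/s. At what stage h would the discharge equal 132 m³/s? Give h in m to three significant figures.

2.59 m

h − h₀ = (Q/C)^(1/b) = (132/24.2)^(1/1.86) = 2.489 m
h = 0.10 + 2.489 = 2.589 m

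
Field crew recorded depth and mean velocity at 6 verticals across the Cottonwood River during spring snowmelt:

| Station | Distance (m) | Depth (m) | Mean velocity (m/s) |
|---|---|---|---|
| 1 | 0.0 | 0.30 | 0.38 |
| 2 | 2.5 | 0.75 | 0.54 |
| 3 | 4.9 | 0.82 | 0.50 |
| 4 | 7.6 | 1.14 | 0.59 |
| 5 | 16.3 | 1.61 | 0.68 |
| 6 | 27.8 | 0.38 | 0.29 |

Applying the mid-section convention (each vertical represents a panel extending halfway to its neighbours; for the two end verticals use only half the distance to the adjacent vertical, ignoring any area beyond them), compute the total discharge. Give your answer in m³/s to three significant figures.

17.7 m³/s

w_1 = (2.5 − 0.0)/2 = 1.25 m; q_1 = 0.38 × 0.30 × 1.25 = 0.1425 m³/s
w_2 = (4.9 − 0.0)/2 = 2.45 m; q_2 = 0.54 × 0.75 × 2.45 = 0.9923 m³/s
w_3 = (7.6 − 2.5)/2 = 2.55 m; q_3 = 0.50 × 0.82 × 2.55 = 1.046 m³/s
w_4 = (16.3 − 4.9)/2 = 5.7 m; q_4 = 0.59 × 1.14 × 5.7 = 3.834 m³/s
w_5 = (27.8 − 7.6)/2 = 10.1 m; q_5 = 0.68 × 1.61 × 10.1 = 11.06 m³/s
w_6 = (27.8 − 16.3)/2 = 5.75 m; q_6 = 0.29 × 0.38 × 5.75 = 0.6337 m³/s
Q = Σ qᵢ = 17.71 m³/s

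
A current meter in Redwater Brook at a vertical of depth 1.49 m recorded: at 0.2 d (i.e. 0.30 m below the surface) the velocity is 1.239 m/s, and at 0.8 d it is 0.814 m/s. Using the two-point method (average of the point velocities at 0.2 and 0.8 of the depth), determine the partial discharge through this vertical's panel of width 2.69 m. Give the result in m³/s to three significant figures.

v̄ = (1.239 + 0.814) / 2 = 1.027 m/s
q = v̄ × d × w = 1.027 × 1.49 × 2.69 = 4.114 m³/s

4.11 m³/s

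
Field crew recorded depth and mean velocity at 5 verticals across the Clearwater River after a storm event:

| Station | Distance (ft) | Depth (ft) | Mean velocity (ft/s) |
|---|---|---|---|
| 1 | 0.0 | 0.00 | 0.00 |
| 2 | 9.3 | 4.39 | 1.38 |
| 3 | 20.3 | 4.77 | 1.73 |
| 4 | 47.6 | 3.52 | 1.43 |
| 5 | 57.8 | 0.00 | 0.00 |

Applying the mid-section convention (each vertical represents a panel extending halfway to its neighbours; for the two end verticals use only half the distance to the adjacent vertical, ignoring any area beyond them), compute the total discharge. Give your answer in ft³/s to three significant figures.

w_2 = (20.3 − 0.0)/2 = 10.15 ft; q_2 = 1.38 × 4.39 × 10.15 = 61.49 ft³/s
w_3 = (47.6 − 9.3)/2 = 19.15 ft; q_3 = 1.73 × 4.77 × 19.15 = 158.0 ft³/s
w_4 = (57.8 − 20.3)/2 = 18.75 ft; q_4 = 1.43 × 3.52 × 18.75 = 94.38 ft³/s
Stations 1, 5 contribute zero (depth or velocity is 0).
Q = Σ qᵢ = 313.9 ft³/s

314 ft³/s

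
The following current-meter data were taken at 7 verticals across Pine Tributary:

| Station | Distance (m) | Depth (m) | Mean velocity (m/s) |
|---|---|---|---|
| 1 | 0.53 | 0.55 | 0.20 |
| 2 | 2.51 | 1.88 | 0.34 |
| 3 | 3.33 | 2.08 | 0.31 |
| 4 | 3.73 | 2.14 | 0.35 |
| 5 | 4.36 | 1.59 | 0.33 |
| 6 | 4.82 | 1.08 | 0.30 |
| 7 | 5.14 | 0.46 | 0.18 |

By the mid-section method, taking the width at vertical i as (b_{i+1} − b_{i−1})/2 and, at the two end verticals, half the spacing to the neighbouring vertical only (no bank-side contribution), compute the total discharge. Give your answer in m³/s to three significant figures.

w_1 = (2.51 − 0.53)/2 = 0.99 m; q_1 = 0.20 × 0.55 × 0.99 = 0.1089 m³/s
w_2 = (3.33 − 0.53)/2 = 1.4 m; q_2 = 0.34 × 1.88 × 1.4 = 0.8949 m³/s
w_3 = (3.73 − 2.51)/2 = 0.61 m; q_3 = 0.31 × 2.08 × 0.61 = 0.3933 m³/s
w_4 = (4.36 − 3.33)/2 = 0.515 m; q_4 = 0.35 × 2.14 × 0.515 = 0.3857 m³/s
w_5 = (4.82 − 3.73)/2 = 0.545 m; q_5 = 0.33 × 1.59 × 0.545 = 0.2860 m³/s
w_6 = (5.14 − 4.36)/2 = 0.39 m; q_6 = 0.30 × 1.08 × 0.39 = 0.1264 m³/s
w_7 = (5.14 − 4.82)/2 = 0.16 m; q_7 = 0.18 × 0.46 × 0.16 = 0.01325 m³/s
Q = Σ qᵢ = 2.208 m³/s

2.21 m³/s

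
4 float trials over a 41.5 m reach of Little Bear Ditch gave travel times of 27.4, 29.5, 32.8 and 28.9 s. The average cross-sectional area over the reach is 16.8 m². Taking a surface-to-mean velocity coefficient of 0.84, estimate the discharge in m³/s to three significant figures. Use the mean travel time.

19.8 m³/s

t̄ = (27.4 + 29.5 + 32.8 + 28.9) / 4 = 29.65 s
v_surface = L / t̄ = 41.5 / 29.65 = 1.400 m/s
v_mean = 0.84 × 1.400 = 1.176 m/s
Q = A × v_mean = 16.8 × 1.176 = 19.75 m³/s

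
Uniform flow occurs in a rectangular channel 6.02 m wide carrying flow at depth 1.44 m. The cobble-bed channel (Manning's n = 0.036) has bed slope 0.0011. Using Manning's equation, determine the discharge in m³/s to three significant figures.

A = b·y = 6.02 × 1.44 = 8.669 m²
P = b + 2y = 6.02 + 2×1.44 = 8.900 m
R = A/P = 8.669/8.900 = 0.9740 m
Q = (1/n)·A·R^(2/3)·S^(1/2) = (1/0.036) × 8.669 × 0.9740^(2/3) × 0.0011^(1/2) = 7.848 m³/s

7.85 m³/s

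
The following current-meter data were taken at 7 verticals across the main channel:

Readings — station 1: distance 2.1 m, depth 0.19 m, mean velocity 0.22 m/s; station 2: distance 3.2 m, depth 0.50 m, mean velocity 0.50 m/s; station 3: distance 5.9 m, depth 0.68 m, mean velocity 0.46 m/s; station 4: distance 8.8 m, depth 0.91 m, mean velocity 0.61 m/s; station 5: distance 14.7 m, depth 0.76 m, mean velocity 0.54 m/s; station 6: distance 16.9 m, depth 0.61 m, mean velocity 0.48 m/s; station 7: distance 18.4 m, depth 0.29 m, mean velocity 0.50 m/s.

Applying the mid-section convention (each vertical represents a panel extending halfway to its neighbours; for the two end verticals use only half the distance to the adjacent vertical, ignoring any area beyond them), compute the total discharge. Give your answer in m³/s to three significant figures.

w_1 = (3.2 − 2.1)/2 = 0.55 m; q_1 = 0.22 × 0.19 × 0.55 = 0.02299 m³/s
w_2 = (5.9 − 2.1)/2 = 1.9 m; q_2 = 0.50 × 0.50 × 1.9 = 0.4750 m³/s
w_3 = (8.8 − 3.2)/2 = 2.8 m; q_3 = 0.46 × 0.68 × 2.8 = 0.8758 m³/s
w_4 = (14.7 − 5.9)/2 = 4.4 m; q_4 = 0.61 × 0.91 × 4.4 = 2.442 m³/s
w_5 = (16.9 − 8.8)/2 = 4.05 m; q_5 = 0.54 × 0.76 × 4.05 = 1.662 m³/s
w_6 = (18.4 − 14.7)/2 = 1.85 m; q_6 = 0.48 × 0.61 × 1.85 = 0.5417 m³/s
w_7 = (18.4 − 16.9)/2 = 0.75 m; q_7 = 0.50 × 0.29 × 0.75 = 0.1088 m³/s
Q = Σ qᵢ = 6.129 m³/s

6.13 m³/s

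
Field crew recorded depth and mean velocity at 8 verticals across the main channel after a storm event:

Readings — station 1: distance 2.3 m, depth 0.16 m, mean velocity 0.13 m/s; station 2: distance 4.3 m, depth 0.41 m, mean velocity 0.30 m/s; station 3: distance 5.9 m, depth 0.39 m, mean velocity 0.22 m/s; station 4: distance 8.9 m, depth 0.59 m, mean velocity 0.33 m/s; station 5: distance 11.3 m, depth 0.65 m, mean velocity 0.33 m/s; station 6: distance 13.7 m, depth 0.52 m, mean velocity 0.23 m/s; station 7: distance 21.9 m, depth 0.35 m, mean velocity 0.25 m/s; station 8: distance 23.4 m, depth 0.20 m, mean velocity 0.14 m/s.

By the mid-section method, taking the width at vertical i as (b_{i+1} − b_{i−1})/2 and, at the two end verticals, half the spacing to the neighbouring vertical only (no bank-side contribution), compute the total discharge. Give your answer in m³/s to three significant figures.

w_1 = (4.3 − 2.3)/2 = 1 m; q_1 = 0.13 × 0.16 × 1 = 0.02080 m³/s
w_2 = (5.9 − 2.3)/2 = 1.8 m; q_2 = 0.30 × 0.41 × 1.8 = 0.2214 m³/s
w_3 = (8.9 − 4.3)/2 = 2.3 m; q_3 = 0.22 × 0.39 × 2.3 = 0.1973 m³/s
w_4 = (11.3 − 5.9)/2 = 2.7 m; q_4 = 0.33 × 0.59 × 2.7 = 0.5257 m³/s
w_5 = (13.7 − 8.9)/2 = 2.4 m; q_5 = 0.33 × 0.65 × 2.4 = 0.5148 m³/s
w_6 = (21.9 − 11.3)/2 = 5.3 m; q_6 = 0.23 × 0.52 × 5.3 = 0.6339 m³/s
w_7 = (23.4 − 13.7)/2 = 4.85 m; q_7 = 0.25 × 0.35 × 4.85 = 0.4244 m³/s
w_8 = (23.4 − 21.9)/2 = 0.75 m; q_8 = 0.14 × 0.20 × 0.75 = 0.02100 m³/s
Q = Σ qᵢ = 2.559 m³/s

2.56 m³/s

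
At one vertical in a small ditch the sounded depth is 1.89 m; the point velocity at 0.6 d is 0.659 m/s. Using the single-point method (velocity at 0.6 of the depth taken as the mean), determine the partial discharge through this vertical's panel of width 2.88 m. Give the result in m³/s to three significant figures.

v̄ = v₀.₆ = 0.659 m/s
q = v̄ × d × w = 0.6590 × 1.89 × 2.88 = 3.587 m³/s

3.59 m³/s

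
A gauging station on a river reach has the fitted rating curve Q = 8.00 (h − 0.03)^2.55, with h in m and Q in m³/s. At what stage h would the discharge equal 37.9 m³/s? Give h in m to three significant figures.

1.87 m

h − h₀ = (Q/C)^(1/b) = (37.9/8.00)^(1/2.55) = 1.840 m
h = 0.03 + 1.840 = 1.870 m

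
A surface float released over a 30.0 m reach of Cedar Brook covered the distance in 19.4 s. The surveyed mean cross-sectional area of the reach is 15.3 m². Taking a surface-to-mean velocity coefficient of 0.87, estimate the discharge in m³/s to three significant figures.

20.6 m³/s

v_surface = L / t̄ = 30.0 / 19.4 = 1.546 m/s
v_mean = 0.87 × 1.546 = 1.345 m/s
Q = A × v_mean = 15.3 × 1.345 = 20.58 m³/s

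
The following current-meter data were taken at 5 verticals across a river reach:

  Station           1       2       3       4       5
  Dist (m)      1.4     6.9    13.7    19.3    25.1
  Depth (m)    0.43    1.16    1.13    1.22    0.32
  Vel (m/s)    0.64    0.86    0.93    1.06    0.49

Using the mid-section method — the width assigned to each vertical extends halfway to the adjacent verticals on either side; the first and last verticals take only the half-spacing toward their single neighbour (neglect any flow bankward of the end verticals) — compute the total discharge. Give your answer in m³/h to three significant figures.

w_1 = (6.9 − 1.4)/2 = 2.75 m; q_1 = 0.64 × 0.43 × 2.75 = 0.7568 m³/s
w_2 = (13.7 − 1.4)/2 = 6.15 m; q_2 = 0.86 × 1.16 × 6.15 = 6.135 m³/s
w_3 = (19.3 − 6.9)/2 = 6.2 m; q_3 = 0.93 × 1.13 × 6.2 = 6.516 m³/s
w_4 = (25.1 − 13.7)/2 = 5.7 m; q_4 = 1.06 × 1.22 × 5.7 = 7.371 m³/s
w_5 = (25.1 − 19.3)/2 = 2.9 m; q_5 = 0.49 × 0.32 × 2.9 = 0.4547 m³/s
Q = Σ qᵢ = 21.23 m³/s
= 21.23 × 3600 = 76440 m³/h

76400 m³/h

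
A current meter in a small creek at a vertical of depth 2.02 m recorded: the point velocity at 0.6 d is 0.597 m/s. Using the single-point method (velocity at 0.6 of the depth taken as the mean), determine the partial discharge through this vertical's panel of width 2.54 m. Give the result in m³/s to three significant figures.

v̄ = v₀.₆ = 0.597 m/s
q = v̄ × d × w = 0.5970 × 2.02 × 2.54 = 3.063 m³/s

3.06 m³/s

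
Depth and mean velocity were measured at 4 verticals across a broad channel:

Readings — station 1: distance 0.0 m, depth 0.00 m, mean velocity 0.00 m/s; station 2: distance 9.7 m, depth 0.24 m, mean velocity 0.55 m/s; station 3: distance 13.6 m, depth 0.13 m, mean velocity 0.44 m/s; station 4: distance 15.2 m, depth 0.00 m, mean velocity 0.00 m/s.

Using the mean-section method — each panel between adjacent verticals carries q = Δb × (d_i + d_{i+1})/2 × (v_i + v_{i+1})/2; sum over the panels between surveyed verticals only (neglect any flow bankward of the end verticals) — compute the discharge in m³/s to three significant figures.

0.700 m³/s

Panel 1-2: Δb = 9.7 m, d̄ = (0.00+0.24)/2 = 0.12, v̄ = (0.00+0.55)/2 = 0.275 → q = 9.7×0.12×0.275 = 0.3201 m³/s
Panel 2-3: Δb = 3.9 m, d̄ = (0.24+0.13)/2 = 0.185, v̄ = (0.55+0.44)/2 = 0.495 → q = 3.9×0.185×0.495 = 0.3571 m³/s
Panel 3-4: Δb = 1.6 m, d̄ = (0.13+0.00)/2 = 0.065, v̄ = (0.44+0.00)/2 = 0.22 → q = 1.6×0.065×0.22 = 0.02288 m³/s
Q = Σ q = 0.7001 m³/s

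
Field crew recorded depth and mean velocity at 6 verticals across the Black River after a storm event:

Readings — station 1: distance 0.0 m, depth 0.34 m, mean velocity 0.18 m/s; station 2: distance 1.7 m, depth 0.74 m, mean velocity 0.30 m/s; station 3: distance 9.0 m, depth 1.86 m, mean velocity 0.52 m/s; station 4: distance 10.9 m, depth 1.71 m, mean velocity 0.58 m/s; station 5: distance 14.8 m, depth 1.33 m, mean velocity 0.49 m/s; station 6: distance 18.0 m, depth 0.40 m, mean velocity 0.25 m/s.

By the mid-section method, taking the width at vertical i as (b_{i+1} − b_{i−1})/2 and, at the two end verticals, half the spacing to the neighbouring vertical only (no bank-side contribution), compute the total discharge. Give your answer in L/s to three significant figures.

10800 L/s

w_1 = (1.7 − 0.0)/2 = 0.85 m; q_1 = 0.18 × 0.34 × 0.85 = 0.05202 m³/s
w_2 = (9.0 − 0.0)/2 = 4.5 m; q_2 = 0.30 × 0.74 × 4.5 = 0.9990 m³/s
w_3 = (10.9 − 1.7)/2 = 4.6 m; q_3 = 0.52 × 1.86 × 4.6 = 4.449 m³/s
w_4 = (14.8 − 9.0)/2 = 2.9 m; q_4 = 0.58 × 1.71 × 2.9 = 2.876 m³/s
w_5 = (18.0 − 10.9)/2 = 3.55 m; q_5 = 0.49 × 1.33 × 3.55 = 2.314 m³/s
w_6 = (18.0 − 14.8)/2 = 1.6 m; q_6 = 0.25 × 0.40 × 1.6 = 0.1600 m³/s
Q = Σ qᵢ = 10.85 m³/s
= 10.85 × 1000 = 10850 L/s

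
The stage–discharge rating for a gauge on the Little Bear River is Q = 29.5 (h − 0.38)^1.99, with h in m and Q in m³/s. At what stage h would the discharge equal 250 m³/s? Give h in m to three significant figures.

h − h₀ = (Q/C)^(1/b) = (250/29.5)^(1/1.99) = 2.927 m
h = 0.38 + 2.927 = 3.307 m

3.31 m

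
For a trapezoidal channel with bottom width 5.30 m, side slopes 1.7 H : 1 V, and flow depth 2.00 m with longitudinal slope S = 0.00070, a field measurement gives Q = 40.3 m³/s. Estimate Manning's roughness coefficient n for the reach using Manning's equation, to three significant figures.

A = (b + z·y)·y = (5.30 + 1.7×2.00)×2.00 = 17.40 m²
P = b + 2y√(1+z²) = 5.30 + 2×2.00×√(1+1.7²) = 13.19 m
R = A/P = 17.40/13.19 = 1.319 m
n = (1/Q)·A·R^(2/3)·S^(1/2) = (1/40.3) × 17.40 × 1.203 × 0.02646 = 0.01374

0.0137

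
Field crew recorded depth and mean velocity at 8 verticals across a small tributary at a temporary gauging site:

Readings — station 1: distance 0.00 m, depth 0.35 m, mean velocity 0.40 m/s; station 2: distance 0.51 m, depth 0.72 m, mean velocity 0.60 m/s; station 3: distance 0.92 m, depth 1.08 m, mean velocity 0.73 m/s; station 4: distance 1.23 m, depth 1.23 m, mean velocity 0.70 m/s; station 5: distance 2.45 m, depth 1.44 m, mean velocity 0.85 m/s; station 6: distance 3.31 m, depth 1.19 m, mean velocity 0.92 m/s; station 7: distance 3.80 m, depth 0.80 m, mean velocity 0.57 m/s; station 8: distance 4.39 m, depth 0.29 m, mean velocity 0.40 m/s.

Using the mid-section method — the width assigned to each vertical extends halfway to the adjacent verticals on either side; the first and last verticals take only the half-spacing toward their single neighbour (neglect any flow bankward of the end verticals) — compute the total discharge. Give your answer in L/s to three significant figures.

w_1 = (0.51 − 0.00)/2 = 0.255 m; q_1 = 0.40 × 0.35 × 0.255 = 0.03570 m³/s
w_2 = (0.92 − 0.00)/2 = 0.46 m; q_2 = 0.60 × 0.72 × 0.46 = 0.1987 m³/s
w_3 = (1.23 − 0.51)/2 = 0.36 m; q_3 = 0.73 × 1.08 × 0.36 = 0.2838 m³/s
w_4 = (2.45 − 0.92)/2 = 0.765 m; q_4 = 0.70 × 1.23 × 0.765 = 0.6587 m³/s
w_5 = (3.31 − 1.23)/2 = 1.04 m; q_5 = 0.85 × 1.44 × 1.04 = 1.273 m³/s
w_6 = (3.80 − 2.45)/2 = 0.675 m; q_6 = 0.92 × 1.19 × 0.675 = 0.7390 m³/s
w_7 = (4.39 − 3.31)/2 = 0.54 m; q_7 = 0.57 × 0.80 × 0.54 = 0.2462 m³/s
w_8 = (4.39 − 3.80)/2 = 0.295 m; q_8 = 0.40 × 0.29 × 0.295 = 0.03422 m³/s
Q = Σ qᵢ = 3.469 m³/s
= 3.469 × 1000 = 3469 L/s

3470 L/s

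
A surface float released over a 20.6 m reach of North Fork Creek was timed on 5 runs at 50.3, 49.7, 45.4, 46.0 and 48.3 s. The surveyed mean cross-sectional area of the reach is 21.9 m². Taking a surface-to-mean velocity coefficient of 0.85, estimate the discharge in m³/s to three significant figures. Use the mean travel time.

t̄ = (50.3 + 49.7 + 45.4 + 46.0 + 48.3) / 5 = 47.94 s
v_surface = L / t̄ = 20.6 / 47.94 = 0.4297 m/s
v_mean = 0.85 × 0.4297 = 0.3652 m/s
Q = A × v_mean = 21.9 × 0.3652 = 7.999 m³/s

8.00 m³/s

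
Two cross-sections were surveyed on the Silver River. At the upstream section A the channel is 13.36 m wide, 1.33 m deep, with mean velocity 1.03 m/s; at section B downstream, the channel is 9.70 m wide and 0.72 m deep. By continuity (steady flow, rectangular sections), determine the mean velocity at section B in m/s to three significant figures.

Q = A₁V₁ = (13.36×1.33) × 1.03 = 18.30 m³/s
A₂ = 9.70 × 0.72 = 6.984 m²
V₂ = Q/A₂ = 18.30/6.984 = 2.621 m/s

2.62 m/s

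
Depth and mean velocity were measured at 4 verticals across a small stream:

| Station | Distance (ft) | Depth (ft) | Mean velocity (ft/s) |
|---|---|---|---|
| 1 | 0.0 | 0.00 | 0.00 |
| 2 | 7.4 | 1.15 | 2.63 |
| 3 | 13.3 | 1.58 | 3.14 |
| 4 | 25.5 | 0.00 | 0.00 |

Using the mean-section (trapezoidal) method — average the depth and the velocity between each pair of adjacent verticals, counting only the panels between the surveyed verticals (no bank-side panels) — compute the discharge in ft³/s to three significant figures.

44.0 ft³/s

Panel 1-2: Δb = 7.4 ft, d̄ = (0.00+1.15)/2 = 0.575, v̄ = (0.00+2.63)/2 = 1.315 → q = 7.4×0.575×1.315 = 5.595 ft³/s
Panel 2-3: Δb = 5.9 ft, d̄ = (1.15+1.58)/2 = 1.365, v̄ = (2.63+3.14)/2 = 2.885 → q = 5.9×1.365×2.885 = 23.23 ft³/s
Panel 3-4: Δb = 12.2 ft, d̄ = (1.58+0.00)/2 = 0.79, v̄ = (3.14+0.00)/2 = 1.57 → q = 12.2×0.79×1.57 = 15.13 ft³/s
Q = Σ q = 43.96 ft³/s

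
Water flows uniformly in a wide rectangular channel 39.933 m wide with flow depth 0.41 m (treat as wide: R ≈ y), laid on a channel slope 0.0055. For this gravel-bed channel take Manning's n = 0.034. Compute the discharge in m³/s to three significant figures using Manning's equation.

A = b·y = 39.933 × 0.41 = 16.37 m²
Wide channel: R ≈ y = 0.41 m
Q = (1/n)·A·R^(2/3)·S^(1/2) = (1/0.034) × 16.37 × 0.4100^(2/3) × 0.0055^(1/2) = 19.71 m³/s

19.7 m³/s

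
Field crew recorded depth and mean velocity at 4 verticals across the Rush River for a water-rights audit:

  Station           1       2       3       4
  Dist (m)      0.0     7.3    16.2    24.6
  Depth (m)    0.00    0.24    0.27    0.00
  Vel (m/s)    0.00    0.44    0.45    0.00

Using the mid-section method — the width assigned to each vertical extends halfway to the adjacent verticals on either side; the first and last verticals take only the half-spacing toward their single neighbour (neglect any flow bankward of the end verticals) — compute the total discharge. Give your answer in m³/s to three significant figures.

w_2 = (16.2 − 0.0)/2 = 8.1 m; q_2 = 0.44 × 0.24 × 8.1 = 0.8554 m³/s
w_3 = (24.6 − 7.3)/2 = 8.65 m; q_3 = 0.45 × 0.27 × 8.65 = 1.051 m³/s
Stations 1, 4 contribute zero (depth or velocity is 0).
Q = Σ qᵢ = 1.906 m³/s

1.91 m³/s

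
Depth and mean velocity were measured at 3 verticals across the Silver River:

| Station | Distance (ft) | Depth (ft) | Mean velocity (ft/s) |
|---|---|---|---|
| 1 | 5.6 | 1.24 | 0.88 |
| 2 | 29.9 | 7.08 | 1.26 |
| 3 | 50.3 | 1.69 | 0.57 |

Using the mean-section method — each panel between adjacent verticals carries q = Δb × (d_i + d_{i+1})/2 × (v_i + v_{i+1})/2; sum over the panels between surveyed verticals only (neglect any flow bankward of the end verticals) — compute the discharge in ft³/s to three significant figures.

190 ft³/s

Panel 1-2: Δb = 24.3 ft, d̄ = (1.24+7.08)/2 = 4.16, v̄ = (0.88+1.26)/2 = 1.07 → q = 24.3×4.16×1.07 = 108.2 ft³/s
Panel 2-3: Δb = 20.4 ft, d̄ = (7.08+1.69)/2 = 4.385, v̄ = (1.26+0.57)/2 = 0.915 → q = 20.4×4.385×0.915 = 81.85 ft³/s
Q = Σ q = 190.0 ft³/s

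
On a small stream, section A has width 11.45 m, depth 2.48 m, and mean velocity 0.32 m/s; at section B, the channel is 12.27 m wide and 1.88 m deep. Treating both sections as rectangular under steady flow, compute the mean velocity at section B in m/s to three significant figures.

Q = A₁V₁ = (11.45×2.48) × 0.32 = 9.087 m³/s
A₂ = 12.27 × 1.88 = 23.07 m²
V₂ = Q/A₂ = 9.087/23.07 = 0.3939 m/s

0.394 m/s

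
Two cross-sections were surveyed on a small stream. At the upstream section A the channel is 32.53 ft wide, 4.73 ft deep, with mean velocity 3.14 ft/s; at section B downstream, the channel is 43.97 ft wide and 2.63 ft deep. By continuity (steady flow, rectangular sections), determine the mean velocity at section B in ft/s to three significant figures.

4.18 ft/s

Q = A₁V₁ = (32.53×4.73) × 3.14 = 483.1 ft³/s
A₂ = 43.97 × 2.63 = 115.6 ft²
V₂ = Q/A₂ = 483.1/115.6 = 4.178 ft/s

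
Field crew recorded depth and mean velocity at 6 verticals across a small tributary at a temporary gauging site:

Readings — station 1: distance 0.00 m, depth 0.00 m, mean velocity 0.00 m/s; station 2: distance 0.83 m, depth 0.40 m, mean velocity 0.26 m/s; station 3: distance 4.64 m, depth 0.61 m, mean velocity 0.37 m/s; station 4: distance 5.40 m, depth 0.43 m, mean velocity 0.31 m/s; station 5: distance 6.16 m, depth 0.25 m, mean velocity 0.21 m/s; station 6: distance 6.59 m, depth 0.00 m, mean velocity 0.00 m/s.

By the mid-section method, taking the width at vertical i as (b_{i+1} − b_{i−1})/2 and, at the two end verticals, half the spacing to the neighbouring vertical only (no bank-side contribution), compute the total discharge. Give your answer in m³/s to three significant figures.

0.890 m³/s

w_2 = (4.64 − 0.00)/2 = 2.32 m; q_2 = 0.26 × 0.40 × 2.32 = 0.2413 m³/s
w_3 = (5.40 − 0.83)/2 = 2.285 m; q_3 = 0.37 × 0.61 × 2.285 = 0.5157 m³/s
w_4 = (6.16 − 4.64)/2 = 0.76 m; q_4 = 0.31 × 0.43 × 0.76 = 0.1013 m³/s
w_5 = (6.59 − 5.40)/2 = 0.595 m; q_5 = 0.21 × 0.25 × 0.595 = 0.03124 m³/s
Stations 1, 6 contribute zero (depth or velocity is 0).
Q = Σ qᵢ = 0.8896 m³/s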